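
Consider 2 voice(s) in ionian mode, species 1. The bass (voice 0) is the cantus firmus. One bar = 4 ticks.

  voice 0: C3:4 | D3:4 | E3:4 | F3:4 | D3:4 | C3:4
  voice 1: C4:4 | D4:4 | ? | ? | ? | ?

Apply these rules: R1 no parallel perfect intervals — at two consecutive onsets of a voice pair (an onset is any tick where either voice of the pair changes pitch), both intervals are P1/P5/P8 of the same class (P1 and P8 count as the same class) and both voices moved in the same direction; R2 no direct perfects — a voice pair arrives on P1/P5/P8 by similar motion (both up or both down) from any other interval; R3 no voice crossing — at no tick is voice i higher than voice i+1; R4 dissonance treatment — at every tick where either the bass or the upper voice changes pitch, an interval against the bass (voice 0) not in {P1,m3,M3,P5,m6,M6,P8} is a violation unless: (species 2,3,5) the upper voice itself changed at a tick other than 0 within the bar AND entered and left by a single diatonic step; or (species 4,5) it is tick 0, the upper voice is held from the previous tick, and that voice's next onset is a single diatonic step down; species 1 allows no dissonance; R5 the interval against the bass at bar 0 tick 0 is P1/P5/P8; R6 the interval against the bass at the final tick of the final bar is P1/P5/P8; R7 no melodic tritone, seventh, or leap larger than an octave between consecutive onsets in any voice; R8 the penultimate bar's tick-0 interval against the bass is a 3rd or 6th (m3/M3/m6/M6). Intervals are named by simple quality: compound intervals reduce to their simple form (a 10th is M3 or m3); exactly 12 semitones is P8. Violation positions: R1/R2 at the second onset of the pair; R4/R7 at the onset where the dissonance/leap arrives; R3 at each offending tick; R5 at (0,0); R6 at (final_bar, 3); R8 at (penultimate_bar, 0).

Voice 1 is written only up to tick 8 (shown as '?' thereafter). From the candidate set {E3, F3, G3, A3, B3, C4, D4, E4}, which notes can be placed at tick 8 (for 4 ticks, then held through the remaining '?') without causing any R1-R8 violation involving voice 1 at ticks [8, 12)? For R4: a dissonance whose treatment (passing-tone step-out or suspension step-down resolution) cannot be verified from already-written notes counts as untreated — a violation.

{B3, C4, G3}

E3: violates R7
F3: violates R4
G3: legal
A3: violates R4
B3: legal
C4: legal
D4: violates R4
E4: violates R1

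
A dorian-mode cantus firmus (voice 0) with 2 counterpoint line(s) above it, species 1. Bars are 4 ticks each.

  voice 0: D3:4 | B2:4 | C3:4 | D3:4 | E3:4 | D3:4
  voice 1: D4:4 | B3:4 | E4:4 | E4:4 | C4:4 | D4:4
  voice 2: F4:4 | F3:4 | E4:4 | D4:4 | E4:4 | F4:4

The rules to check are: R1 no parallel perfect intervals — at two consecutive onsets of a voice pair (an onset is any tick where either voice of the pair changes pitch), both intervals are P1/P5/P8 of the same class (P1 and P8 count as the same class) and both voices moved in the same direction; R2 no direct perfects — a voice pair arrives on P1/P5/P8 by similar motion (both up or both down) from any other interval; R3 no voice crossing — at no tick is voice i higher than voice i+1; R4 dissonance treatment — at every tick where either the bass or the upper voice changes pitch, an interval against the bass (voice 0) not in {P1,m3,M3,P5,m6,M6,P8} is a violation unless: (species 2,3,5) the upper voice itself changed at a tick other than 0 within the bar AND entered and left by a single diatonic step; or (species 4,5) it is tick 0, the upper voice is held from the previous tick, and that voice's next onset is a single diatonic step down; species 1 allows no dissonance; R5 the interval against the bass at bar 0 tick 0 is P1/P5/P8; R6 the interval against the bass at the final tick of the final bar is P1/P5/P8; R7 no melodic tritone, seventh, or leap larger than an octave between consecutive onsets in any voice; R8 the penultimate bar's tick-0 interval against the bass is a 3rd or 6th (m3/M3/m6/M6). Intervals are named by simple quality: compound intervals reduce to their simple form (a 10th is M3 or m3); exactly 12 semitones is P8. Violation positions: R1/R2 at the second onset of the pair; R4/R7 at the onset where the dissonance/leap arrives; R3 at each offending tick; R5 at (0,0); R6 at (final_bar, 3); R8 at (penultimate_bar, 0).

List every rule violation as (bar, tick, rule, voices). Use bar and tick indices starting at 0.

bar 0: v0=D3 v1=D4 v2=F4 downbeat m3
bar 1: v0=B2 v1=B3 v2=F3 downbeat TT
bar 2: v0=C3 v1=E4 v2=E4 downbeat M3
bar 3: v0=D3 v1=E4 v2=D4 downbeat P8
bar 4: v0=E3 v1=C4 v2=E4 downbeat P8
bar 5: v0=D3 v1=D4 v2=F4 downbeat m3
  -> R5 @ bar 0 tick 0 v(0, 2): opens on m3
  -> R1 @ bar 1 tick 0 v(0, 1): D3/D4 P8 -> B2/B3 P8 similar
  -> R3 @ bar 1 tick 0 v(1, 2): B3 above F3
  -> R4 @ bar 1 tick 0 v(0, 2): B2/F3 TT untreated
  -> R3 @ bar 1 tick 1 v(1, 2): B3 above F3
  -> R3 @ bar 1 tick 2 v(1, 2): B3 above F3
  -> R3 @ bar 1 tick 3 v(1, 2): B3 above F3
  -> R2 @ bar 2 tick 0 v(1, 2): B3/F3 TT -> E4/E4 P1 similar
  -> R7 @ bar 2 tick 0 v(2,): F3->E4 leap 11st
  -> R3 @ bar 3 tick 0 v(1, 2): E4 above D4
  -> R4 @ bar 3 tick 0 v(0, 1): D3/E4 M2 untreated
  -> R3 @ bar 3 tick 1 v(1, 2): E4 above D4
  -> R3 @ bar 3 tick 2 v(1, 2): E4 above D4
  -> R3 @ bar 3 tick 3 v(1, 2): E4 above D4
  -> R1 @ bar 4 tick 0 v(0, 2): D3/D4 P8 -> E3/E4 P8 similar
  -> R8 @ bar 4 tick 0 v(0, 2): penult P8 not 3rd/6th
  -> R6 @ bar 5 tick 3 v(0, 2): closes on m3

(0, 0, R5, (0, 2))
(1, 0, R1, (0, 1))
(1, 0, R3, (1, 2))
(1, 0, R4, (0, 2))
(1, 1, R3, (1, 2))
(1, 2, R3, (1, 2))
(1, 3, R3, (1, 2))
(2, 0, R2, (1, 2))
(2, 0, R7, (2,))
(3, 0, R3, (1, 2))
(3, 0, R4, (0, 1))
(3, 1, R3, (1, 2))
(3, 2, R3, (1, 2))
(3, 3, R3, (1, 2))
(4, 0, R1, (0, 2))
(4, 0, R8, (0, 2))
(5, 3, R6, (0, 2))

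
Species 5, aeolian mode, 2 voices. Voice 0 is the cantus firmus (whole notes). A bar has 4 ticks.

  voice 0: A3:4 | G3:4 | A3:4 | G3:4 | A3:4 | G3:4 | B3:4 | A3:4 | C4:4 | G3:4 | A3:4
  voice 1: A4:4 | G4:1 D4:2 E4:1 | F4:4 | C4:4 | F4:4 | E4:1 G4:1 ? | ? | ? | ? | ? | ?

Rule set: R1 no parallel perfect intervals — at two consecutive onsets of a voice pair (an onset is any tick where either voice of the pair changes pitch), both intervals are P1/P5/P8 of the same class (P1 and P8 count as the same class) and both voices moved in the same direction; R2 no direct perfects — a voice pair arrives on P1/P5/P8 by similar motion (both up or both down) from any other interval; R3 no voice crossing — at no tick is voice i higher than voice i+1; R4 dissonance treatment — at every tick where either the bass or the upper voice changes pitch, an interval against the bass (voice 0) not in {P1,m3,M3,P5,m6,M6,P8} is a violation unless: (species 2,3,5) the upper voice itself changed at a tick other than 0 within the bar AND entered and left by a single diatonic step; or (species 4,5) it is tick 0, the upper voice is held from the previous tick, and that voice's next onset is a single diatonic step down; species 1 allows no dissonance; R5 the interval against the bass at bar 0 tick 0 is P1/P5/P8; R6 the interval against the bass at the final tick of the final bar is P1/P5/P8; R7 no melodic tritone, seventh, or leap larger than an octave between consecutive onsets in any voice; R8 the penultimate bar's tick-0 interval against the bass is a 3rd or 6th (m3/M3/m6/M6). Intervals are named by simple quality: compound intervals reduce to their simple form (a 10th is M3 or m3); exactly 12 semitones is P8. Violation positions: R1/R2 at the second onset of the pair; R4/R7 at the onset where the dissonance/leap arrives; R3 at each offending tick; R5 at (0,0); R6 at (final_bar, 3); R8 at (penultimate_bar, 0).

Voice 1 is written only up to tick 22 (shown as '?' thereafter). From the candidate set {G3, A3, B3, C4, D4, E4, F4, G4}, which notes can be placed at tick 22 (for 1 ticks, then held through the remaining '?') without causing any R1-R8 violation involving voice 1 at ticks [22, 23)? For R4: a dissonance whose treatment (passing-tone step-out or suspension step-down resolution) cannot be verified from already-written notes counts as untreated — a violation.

G3: legal
A3: violates R4,R7
B3: legal
C4: violates R4
D4: legal
E4: legal
F4: violates R4
G4: legal

{B3, D4, E4, G3, G4}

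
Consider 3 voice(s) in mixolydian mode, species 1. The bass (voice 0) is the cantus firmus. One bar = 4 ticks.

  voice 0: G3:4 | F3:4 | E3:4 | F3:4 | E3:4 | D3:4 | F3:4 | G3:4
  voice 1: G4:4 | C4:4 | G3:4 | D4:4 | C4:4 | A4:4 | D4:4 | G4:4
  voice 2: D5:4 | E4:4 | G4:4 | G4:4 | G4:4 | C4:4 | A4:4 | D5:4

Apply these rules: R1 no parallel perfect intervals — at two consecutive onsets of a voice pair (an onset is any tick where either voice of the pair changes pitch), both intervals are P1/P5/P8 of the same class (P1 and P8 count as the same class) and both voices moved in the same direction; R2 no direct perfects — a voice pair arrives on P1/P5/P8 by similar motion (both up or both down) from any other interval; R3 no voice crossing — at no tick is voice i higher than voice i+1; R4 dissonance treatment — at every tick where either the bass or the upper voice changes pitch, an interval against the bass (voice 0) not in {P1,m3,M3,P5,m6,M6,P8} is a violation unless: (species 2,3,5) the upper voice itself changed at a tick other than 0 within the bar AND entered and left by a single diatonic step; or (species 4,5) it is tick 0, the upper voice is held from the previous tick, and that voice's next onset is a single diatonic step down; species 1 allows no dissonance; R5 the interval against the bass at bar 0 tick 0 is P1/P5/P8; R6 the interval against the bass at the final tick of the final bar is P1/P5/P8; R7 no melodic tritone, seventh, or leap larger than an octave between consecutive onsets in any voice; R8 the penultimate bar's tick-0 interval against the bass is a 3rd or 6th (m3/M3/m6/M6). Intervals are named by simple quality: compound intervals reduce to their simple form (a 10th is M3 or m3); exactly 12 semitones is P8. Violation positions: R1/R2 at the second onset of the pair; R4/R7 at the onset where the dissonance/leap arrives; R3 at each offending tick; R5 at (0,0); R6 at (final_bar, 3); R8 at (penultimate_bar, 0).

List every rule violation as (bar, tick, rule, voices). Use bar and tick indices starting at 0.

bar 0: v0=G3 v1=G4 v2=D5 downbeat P5
bar 1: v0=F3 v1=C4 v2=E4 downbeat M7
bar 2: v0=E3 v1=G3 v2=G4 downbeat m3
bar 3: v0=F3 v1=D4 v2=G4 downbeat M2
bar 4: v0=E3 v1=C4 v2=G4 downbeat m3
bar 5: v0=D3 v1=A4 v2=C4 downbeat m7
bar 6: v0=F3 v1=D4 v2=A4 downbeat M3
bar 7: v0=G3 v1=G4 v2=D5 downbeat P5
  -> R2 @ bar 1 tick 0 v(0, 1): G3/G4 P8 -> F3/C4 P5 similar
  -> R4 @ bar 1 tick 0 v(0, 2): F3/E4 M7 untreated
  -> R7 @ bar 1 tick 0 v(2,): D5->E4 leap 10st
  -> R4 @ bar 3 tick 0 v(0, 2): F3/G4 M2 untreated
  -> R3 @ bar 5 tick 0 v(1, 2): A4 above C4
  -> R4 @ bar 5 tick 0 v(0, 2): D3/C4 m7 untreated
  -> R3 @ bar 5 tick 1 v(1, 2): A4 above C4
  -> R3 @ bar 5 tick 2 v(1, 2): A4 above C4
  -> R3 @ bar 5 tick 3 v(1, 2): A4 above C4
  -> R1 @ bar 7 tick 0 v(1, 2): D4/A4 P5 -> G4/D5 P5 similar
  -> R2 @ bar 7 tick 0 v(0, 1): F3/D4 M6 -> G3/G4 P8 similar
  -> R2 @ bar 7 tick 0 v(0, 2): F3/A4 M3 -> G3/D5 P5 similar

(1, 0, R2, (0, 1))
(1, 0, R4, (0, 2))
(1, 0, R7, (2,))
(3, 0, R4, (0, 2))
(5, 0, R3, (1, 2))
(5, 0, R4, (0, 2))
(5, 1, R3, (1, 2))
(5, 2, R3, (1, 2))
(5, 3, R3, (1, 2))
(7, 0, R1, (1, 2))
(7, 0, R2, (0, 1))
(7, 0, R2, (0, 2))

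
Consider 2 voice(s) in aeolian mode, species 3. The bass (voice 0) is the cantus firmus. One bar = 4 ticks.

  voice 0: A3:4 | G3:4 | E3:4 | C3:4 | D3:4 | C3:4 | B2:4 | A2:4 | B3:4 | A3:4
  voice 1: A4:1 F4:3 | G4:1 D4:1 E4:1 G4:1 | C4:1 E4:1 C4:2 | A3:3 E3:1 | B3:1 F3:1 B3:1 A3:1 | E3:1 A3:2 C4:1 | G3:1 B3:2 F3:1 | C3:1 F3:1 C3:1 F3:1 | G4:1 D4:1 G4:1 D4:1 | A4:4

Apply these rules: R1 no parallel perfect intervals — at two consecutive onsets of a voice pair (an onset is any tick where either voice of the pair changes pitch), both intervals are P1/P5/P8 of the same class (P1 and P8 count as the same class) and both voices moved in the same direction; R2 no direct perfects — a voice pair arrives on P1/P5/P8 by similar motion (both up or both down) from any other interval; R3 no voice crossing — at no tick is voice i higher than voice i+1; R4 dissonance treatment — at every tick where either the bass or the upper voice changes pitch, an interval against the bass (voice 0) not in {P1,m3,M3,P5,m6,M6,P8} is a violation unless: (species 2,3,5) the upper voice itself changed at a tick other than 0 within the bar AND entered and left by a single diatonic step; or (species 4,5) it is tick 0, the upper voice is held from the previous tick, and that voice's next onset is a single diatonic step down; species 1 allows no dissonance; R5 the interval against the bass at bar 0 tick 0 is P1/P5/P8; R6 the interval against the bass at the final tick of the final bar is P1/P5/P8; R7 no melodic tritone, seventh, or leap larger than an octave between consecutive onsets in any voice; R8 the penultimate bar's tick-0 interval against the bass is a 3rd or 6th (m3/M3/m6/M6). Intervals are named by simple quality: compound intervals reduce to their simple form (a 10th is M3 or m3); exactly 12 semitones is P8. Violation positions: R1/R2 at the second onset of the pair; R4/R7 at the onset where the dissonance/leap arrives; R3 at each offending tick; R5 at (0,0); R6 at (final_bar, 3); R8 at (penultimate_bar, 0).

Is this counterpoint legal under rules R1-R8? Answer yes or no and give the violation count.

No (6 violations)

bar 0: v0=A3 v1=A4 (P8)
bar 1: v0=G3 v1=G4 (P8)
bar 2: v0=E3 v1=C4 (m6)
bar 3: v0=C3 v1=A3 (M6)
bar 4: v0=D3 v1=B3 (M6)
bar 5: v0=C3 v1=E3 (M3)
bar 6: v0=B2 v1=G3 (m6)
bar 7: v0=A2 v1=C3 (m3)
bar 8: v0=B3 v1=G4 (m6)
bar 9: v0=A3 v1=A4 (P8)
  R7 @ bar4.1: B3->F3 leap 6st
  R7 @ bar4.2: F3->B3 leap 6st
  R4 @ bar6.3: B2/F3 TT untreated
  R7 @ bar6.3: B3->F3 leap 6st
  R7 @ bar8.0: A2->B3 leap 14st
  R7 @ bar8.0: F3->G4 leap 14st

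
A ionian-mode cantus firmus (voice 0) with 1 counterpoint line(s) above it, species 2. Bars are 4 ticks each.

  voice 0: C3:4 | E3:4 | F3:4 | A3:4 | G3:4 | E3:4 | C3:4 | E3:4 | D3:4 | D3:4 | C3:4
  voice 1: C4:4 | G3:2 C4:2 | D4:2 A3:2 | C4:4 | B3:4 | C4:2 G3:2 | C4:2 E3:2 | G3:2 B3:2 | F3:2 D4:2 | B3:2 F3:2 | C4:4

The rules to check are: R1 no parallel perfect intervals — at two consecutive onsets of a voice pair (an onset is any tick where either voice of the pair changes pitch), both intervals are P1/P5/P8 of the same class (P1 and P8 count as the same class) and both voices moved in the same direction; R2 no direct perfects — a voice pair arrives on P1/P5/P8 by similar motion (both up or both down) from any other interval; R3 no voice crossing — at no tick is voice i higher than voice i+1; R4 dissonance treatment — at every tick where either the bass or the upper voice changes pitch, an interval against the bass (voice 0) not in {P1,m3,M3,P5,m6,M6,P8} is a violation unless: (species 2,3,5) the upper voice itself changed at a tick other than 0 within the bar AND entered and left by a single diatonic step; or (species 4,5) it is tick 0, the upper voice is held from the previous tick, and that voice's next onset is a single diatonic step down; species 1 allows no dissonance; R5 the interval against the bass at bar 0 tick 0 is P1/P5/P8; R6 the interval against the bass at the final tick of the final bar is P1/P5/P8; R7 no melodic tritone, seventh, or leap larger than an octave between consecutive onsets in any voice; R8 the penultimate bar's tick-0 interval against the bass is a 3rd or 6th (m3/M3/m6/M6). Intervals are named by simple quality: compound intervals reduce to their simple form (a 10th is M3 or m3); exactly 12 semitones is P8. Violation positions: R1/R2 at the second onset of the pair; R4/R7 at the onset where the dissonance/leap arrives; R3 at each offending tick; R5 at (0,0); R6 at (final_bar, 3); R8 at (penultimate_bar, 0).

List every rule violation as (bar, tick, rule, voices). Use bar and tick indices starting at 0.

(8, 0, R7, (1,))
(9, 2, R7, (1,))

bar 0: v0=C3 v1=C4 downbeat P8
bar 1: v0=E3 v1=G3 downbeat m3
bar 2: v0=F3 v1=D4 downbeat M6
bar 3: v0=A3 v1=C4 downbeat m3
bar 4: v0=G3 v1=B3 downbeat M3
bar 5: v0=E3 v1=C4 downbeat m6
bar 6: v0=C3 v1=C4 downbeat P8
bar 7: v0=E3 v1=G3 downbeat m3
bar 8: v0=D3 v1=F3 downbeat m3
bar 9: v0=D3 v1=B3 downbeat M6
bar 10: v0=C3 v1=C4 downbeat P8
  -> R7 @ bar 8 tick 0 v(1,): B3->F3 leap 6st
  -> R7 @ bar 9 tick 2 v(1,): B3->F3 leap 6st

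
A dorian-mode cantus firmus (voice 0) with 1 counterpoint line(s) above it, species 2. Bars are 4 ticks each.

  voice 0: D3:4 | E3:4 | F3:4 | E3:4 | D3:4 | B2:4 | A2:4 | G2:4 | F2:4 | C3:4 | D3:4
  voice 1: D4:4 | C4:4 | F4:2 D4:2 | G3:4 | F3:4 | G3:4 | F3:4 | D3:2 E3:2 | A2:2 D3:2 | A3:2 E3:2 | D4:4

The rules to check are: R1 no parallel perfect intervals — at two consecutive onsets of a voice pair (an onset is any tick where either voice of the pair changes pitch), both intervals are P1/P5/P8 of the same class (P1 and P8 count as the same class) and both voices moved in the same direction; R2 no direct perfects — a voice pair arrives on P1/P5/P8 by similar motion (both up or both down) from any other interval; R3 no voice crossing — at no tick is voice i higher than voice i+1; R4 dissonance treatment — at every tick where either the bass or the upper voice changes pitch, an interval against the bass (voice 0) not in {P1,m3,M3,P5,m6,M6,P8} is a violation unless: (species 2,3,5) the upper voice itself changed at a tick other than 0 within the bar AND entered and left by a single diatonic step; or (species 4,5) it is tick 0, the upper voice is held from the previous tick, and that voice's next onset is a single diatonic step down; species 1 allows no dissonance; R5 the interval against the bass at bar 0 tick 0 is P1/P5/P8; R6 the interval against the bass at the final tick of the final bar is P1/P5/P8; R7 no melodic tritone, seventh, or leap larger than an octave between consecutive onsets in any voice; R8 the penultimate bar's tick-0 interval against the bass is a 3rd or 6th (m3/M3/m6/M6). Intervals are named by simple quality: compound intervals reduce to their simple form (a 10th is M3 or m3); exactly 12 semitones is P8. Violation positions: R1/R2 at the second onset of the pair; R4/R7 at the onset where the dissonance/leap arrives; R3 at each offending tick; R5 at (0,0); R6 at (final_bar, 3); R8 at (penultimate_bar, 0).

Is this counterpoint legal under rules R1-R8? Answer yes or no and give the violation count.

bar 0: v0=D3 v1=D4 (P8)
bar 1: v0=E3 v1=C4 (m6)
bar 2: v0=F3 v1=F4 (P8)
bar 3: v0=E3 v1=G3 (m3)
bar 4: v0=D3 v1=F3 (m3)
bar 5: v0=B2 v1=G3 (m6)
bar 6: v0=A2 v1=F3 (m6)
bar 7: v0=G2 v1=D3 (P5)
bar 8: v0=F2 v1=A2 (M3)
bar 9: v0=C3 v1=A3 (M6)
bar 10: v0=D3 v1=D4 (P8)
  R2 @ bar2.0: E3/C4 m6 -> F3/F4 P8 similar
  R2 @ bar7.0: A2/F3 m6 -> G2/D3 P5 similar
  R2 @ bar10.0: C3/E3 M3 -> D3/D4 P8 similar
  R7 @ bar10.0: E3->D4 leap 10st

No (4 violations)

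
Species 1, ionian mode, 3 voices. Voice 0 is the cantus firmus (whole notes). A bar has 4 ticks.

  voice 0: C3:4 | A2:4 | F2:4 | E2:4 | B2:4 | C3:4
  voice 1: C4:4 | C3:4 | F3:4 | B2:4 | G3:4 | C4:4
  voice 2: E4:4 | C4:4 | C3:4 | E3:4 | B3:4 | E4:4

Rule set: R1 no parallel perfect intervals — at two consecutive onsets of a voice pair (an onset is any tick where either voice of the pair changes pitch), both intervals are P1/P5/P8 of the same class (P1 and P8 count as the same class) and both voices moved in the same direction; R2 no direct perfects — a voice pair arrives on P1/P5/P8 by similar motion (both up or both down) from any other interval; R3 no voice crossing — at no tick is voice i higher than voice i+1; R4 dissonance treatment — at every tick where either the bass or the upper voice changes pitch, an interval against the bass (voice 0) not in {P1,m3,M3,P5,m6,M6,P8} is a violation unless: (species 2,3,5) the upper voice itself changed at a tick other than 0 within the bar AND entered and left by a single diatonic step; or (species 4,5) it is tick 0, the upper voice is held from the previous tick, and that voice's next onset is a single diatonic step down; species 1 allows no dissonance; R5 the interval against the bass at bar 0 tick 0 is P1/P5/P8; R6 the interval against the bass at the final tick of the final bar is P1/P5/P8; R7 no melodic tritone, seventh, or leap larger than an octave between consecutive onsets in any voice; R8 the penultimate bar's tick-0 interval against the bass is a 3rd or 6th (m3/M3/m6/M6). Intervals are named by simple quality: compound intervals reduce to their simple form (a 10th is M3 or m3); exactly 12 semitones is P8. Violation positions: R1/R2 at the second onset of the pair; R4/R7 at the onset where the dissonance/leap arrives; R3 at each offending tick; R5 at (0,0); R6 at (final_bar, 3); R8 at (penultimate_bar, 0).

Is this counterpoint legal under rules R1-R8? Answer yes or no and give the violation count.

bar 0: v0=C3 v1=C4 v2=E4 (M3)
bar 1: v0=A2 v1=C3 v2=C4 (m3)
bar 2: v0=F2 v1=F3 v2=C3 (P5)
bar 3: v0=E2 v1=B2 v2=E3 (P8)
bar 4: v0=B2 v1=G3 v2=B3 (P8)
bar 5: v0=C3 v1=C4 v2=E4 (M3)
  R5 @ bar0.0: opens on M3
  R2 @ bar1.0: C4/E4 M3 -> C3/C4 P8 similar
  R2 @ bar2.0: A2/C4 m3 -> F2/C3 P5 similar
  R3 @ bar2.0: F3 above C3
  R3 @ bar2.1: F3 above C3
  R3 @ bar2.2: F3 above C3
  R3 @ bar2.3: F3 above C3
  R2 @ bar3.0: F2/F3 P8 -> E2/B2 P5 similar
  R7 @ bar3.0: F3->B2 leap 6st
  R1 @ bar4.0: E2/E3 P8 -> B2/B3 P8 similar
  R8 @ bar4.0: penult P8 not 3rd/6th
  R2 @ bar5.0: B2/G3 m6 -> C3/C4 P8 similar
  R6 @ bar5.3: closes on M3

No (13 violations)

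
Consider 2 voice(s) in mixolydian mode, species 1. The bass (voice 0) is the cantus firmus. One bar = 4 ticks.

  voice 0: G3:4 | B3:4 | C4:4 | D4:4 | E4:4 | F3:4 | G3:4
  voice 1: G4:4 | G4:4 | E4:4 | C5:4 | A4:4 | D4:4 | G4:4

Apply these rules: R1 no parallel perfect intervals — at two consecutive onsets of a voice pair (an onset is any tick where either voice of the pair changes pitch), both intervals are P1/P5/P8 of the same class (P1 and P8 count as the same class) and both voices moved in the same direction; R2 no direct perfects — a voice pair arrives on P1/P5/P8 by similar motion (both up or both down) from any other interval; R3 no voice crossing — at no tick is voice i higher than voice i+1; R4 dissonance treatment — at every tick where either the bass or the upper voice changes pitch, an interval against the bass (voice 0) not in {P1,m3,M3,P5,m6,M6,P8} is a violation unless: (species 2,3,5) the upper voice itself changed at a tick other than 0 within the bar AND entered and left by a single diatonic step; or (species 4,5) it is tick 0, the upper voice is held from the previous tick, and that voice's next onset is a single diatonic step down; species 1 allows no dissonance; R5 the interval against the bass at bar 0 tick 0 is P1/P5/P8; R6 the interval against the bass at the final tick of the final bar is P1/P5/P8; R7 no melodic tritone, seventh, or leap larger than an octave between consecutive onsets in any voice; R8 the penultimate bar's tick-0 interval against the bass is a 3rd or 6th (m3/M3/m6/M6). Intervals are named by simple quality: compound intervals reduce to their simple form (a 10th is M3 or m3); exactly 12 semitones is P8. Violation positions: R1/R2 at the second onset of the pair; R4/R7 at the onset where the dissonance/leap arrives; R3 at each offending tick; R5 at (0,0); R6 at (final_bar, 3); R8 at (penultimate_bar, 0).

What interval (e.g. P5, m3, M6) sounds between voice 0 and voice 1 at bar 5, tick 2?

voice 0=F3 voice 1=D4 -> M6

M6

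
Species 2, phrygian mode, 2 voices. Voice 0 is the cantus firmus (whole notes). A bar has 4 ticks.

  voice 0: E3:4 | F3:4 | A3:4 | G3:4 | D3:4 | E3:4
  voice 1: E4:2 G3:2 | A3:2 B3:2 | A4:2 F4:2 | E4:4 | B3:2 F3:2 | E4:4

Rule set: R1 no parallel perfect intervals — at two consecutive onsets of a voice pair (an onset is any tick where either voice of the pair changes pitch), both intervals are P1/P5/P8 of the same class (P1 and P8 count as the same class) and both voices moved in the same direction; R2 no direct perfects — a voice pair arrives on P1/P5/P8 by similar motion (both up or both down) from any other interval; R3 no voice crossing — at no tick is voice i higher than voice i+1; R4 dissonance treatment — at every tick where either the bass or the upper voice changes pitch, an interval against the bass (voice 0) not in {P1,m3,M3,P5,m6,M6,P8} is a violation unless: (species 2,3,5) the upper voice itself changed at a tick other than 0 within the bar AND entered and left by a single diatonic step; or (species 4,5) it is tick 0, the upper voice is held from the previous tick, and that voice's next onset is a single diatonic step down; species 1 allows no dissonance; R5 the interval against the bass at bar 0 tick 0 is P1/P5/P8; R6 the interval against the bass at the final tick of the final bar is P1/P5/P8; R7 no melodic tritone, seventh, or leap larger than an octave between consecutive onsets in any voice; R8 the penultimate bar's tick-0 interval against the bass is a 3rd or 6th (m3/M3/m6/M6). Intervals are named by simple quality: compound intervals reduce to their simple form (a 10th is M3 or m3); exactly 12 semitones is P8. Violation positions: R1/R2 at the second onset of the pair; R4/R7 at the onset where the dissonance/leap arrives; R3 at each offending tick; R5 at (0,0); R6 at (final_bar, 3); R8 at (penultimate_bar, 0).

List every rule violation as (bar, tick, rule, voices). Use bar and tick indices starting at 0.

(1, 2, R4, (0, 1))
(2, 0, R2, (0, 1))
(2, 0, R7, (1,))
(4, 2, R7, (1,))
(5, 0, R2, (0, 1))
(5, 0, R7, (1,))

bar 0: v0=E3 v1=E4 downbeat P8
bar 1: v0=F3 v1=A3 downbeat M3
bar 2: v0=A3 v1=A4 downbeat P8
bar 3: v0=G3 v1=E4 downbeat M6
bar 4: v0=D3 v1=B3 downbeat M6
bar 5: v0=E3 v1=E4 downbeat P8
  -> R4 @ bar 1 tick 2 v(0, 1): F3/B3 TT untreated
  -> R2 @ bar 2 tick 0 v(0, 1): F3/B3 TT -> A3/A4 P8 similar
  -> R7 @ bar 2 tick 0 v(1,): B3->A4 leap 10st
  -> R7 @ bar 4 tick 2 v(1,): B3->F3 leap 6st
  -> R2 @ bar 5 tick 0 v(0, 1): D3/F3 m3 -> E3/E4 P8 similar
  -> R7 @ bar 5 tick 0 v(1,): F3->E4 leap 11st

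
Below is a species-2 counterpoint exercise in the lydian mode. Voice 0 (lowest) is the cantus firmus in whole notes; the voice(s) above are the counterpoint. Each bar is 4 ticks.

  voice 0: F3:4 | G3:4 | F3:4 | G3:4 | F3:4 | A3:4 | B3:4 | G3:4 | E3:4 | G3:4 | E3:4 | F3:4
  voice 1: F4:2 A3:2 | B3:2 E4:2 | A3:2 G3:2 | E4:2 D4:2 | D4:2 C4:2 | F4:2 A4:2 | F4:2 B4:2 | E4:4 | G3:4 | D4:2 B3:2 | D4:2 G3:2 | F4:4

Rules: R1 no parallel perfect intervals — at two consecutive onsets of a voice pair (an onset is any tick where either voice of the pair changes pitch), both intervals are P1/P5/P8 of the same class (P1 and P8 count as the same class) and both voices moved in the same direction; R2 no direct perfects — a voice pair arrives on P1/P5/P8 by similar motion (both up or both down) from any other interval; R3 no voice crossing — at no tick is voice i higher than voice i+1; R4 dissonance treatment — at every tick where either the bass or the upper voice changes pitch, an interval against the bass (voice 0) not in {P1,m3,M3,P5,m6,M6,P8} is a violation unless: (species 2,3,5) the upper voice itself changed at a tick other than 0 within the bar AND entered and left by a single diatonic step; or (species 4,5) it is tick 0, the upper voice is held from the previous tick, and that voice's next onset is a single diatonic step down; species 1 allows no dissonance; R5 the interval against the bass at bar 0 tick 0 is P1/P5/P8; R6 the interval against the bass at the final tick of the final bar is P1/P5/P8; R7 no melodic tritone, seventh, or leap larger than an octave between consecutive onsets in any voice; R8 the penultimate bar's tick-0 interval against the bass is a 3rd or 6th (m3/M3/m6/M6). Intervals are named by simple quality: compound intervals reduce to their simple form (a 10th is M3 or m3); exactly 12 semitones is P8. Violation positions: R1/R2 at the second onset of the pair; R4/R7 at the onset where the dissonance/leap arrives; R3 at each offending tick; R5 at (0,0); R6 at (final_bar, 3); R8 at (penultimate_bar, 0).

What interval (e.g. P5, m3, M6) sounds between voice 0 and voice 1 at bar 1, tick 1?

voice 0=G3 voice 1=B3 -> M3

M3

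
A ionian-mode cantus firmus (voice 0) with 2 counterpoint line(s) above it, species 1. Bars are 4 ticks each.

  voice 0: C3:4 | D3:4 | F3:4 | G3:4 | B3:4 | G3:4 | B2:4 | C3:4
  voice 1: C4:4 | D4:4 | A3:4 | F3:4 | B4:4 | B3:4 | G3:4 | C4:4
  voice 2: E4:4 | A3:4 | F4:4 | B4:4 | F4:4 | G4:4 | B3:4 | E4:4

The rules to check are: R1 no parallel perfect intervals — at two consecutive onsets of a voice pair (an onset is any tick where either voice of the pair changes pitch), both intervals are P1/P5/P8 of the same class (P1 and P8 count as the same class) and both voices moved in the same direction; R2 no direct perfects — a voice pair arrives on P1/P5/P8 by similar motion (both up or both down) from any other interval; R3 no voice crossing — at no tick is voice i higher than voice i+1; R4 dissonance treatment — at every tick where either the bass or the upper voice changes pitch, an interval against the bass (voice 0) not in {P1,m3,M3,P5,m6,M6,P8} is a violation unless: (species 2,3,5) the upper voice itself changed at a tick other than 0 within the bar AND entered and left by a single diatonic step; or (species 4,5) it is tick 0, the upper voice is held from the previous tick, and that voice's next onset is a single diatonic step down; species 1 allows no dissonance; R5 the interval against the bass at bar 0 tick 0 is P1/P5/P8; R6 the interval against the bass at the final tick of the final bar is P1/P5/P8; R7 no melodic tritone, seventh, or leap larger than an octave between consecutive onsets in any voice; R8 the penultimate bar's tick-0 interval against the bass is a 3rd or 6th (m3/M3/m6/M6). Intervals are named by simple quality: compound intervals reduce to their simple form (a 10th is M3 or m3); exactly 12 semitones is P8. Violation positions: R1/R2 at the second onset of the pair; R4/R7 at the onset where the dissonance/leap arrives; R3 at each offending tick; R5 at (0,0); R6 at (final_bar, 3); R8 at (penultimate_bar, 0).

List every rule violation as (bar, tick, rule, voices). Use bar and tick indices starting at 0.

(0, 0, R5, (0, 2))
(1, 0, R1, (0, 1))
(1, 0, R3, (1, 2))
(1, 1, R3, (1, 2))
(1, 2, R3, (1, 2))
(1, 3, R3, (1, 2))
(2, 0, R2, (0, 2))
(3, 0, R3, (0, 1))
(3, 0, R4, (0, 1))
(3, 0, R7, (2,))
(3, 1, R3, (0, 1))
(3, 2, R3, (0, 1))
(3, 3, R3, (0, 1))
(4, 0, R2, (0, 1))
(4, 0, R3, (1, 2))
(4, 0, R4, (0, 2))
(4, 0, R7, (1,))
(4, 0, R7, (2,))
(4, 1, R3, (1, 2))
(4, 2, R3, (1, 2))
(4, 3, R3, (1, 2))
(6, 0, R1, (0, 2))
(6, 0, R8, (0, 2))
(7, 0, R2, (0, 1))
(7, 3, R6, (0, 2))

bar 0: v0=C3 v1=C4 v2=E4 downbeat M3
bar 1: v0=D3 v1=D4 v2=A3 downbeat P5
bar 2: v0=F3 v1=A3 v2=F4 downbeat P8
bar 3: v0=G3 v1=F3 v2=B4 downbeat M3
bar 4: v0=B3 v1=B4 v2=F4 downbeat TT
bar 5: v0=G3 v1=B3 v2=G4 downbeat P8
bar 6: v0=B2 v1=G3 v2=B3 downbeat P8
bar 7: v0=C3 v1=C4 v2=E4 downbeat M3
  -> R5 @ bar 0 tick 0 v(0, 2): opens on M3
  -> R1 @ bar 1 tick 0 v(0, 1): C3/C4 P8 -> D3/D4 P8 similar
  -> R3 @ bar 1 tick 0 v(1, 2): D4 above A3
  -> R3 @ bar 1 tick 1 v(1, 2): D4 above A3
  -> R3 @ bar 1 tick 2 v(1, 2): D4 above A3
  -> R3 @ bar 1 tick 3 v(1, 2): D4 above A3
  -> R2 @ bar 2 tick 0 v(0, 2): D3/A3 P5 -> F3/F4 P8 similar
  -> R3 @ bar 3 tick 0 v(0, 1): G3 above F3
  -> R4 @ bar 3 tick 0 v(0, 1): G3/F3 M2 untreated
  -> R7 @ bar 3 tick 0 v(2,): F4->B4 leap 6st
  -> R3 @ bar 3 tick 1 v(0, 1): G3 above F3
  -> R3 @ bar 3 tick 2 v(0, 1): G3 above F3
  -> R3 @ bar 3 tick 3 v(0, 1): G3 above F3
  -> R2 @ bar 4 tick 0 v(0, 1): G3/F3 M2 -> B3/B4 P8 similar
  -> R3 @ bar 4 tick 0 v(1, 2): B4 above F4
  -> R4 @ bar 4 tick 0 v(0, 2): B3/F4 TT untreated
  -> R7 @ bar 4 tick 0 v(1,): F3->B4 leap 18st
  -> R7 @ bar 4 tick 0 v(2,): B4->F4 leap 6st
  -> R3 @ bar 4 tick 1 v(1, 2): B4 above F4
  -> R3 @ bar 4 tick 2 v(1, 2): B4 above F4
  -> R3 @ bar 4 tick 3 v(1, 2): B4 above F4
  -> R1 @ bar 6 tick 0 v(0, 2): G3/G4 P8 -> B2/B3 P8 similar
  -> R8 @ bar 6 tick 0 v(0, 2): penult P8 not 3rd/6th
  -> R2 @ bar 7 tick 0 v(0, 1): B2/G3 m6 -> C3/C4 P8 similar
  -> R6 @ bar 7 tick 3 v(0, 2): closes on M3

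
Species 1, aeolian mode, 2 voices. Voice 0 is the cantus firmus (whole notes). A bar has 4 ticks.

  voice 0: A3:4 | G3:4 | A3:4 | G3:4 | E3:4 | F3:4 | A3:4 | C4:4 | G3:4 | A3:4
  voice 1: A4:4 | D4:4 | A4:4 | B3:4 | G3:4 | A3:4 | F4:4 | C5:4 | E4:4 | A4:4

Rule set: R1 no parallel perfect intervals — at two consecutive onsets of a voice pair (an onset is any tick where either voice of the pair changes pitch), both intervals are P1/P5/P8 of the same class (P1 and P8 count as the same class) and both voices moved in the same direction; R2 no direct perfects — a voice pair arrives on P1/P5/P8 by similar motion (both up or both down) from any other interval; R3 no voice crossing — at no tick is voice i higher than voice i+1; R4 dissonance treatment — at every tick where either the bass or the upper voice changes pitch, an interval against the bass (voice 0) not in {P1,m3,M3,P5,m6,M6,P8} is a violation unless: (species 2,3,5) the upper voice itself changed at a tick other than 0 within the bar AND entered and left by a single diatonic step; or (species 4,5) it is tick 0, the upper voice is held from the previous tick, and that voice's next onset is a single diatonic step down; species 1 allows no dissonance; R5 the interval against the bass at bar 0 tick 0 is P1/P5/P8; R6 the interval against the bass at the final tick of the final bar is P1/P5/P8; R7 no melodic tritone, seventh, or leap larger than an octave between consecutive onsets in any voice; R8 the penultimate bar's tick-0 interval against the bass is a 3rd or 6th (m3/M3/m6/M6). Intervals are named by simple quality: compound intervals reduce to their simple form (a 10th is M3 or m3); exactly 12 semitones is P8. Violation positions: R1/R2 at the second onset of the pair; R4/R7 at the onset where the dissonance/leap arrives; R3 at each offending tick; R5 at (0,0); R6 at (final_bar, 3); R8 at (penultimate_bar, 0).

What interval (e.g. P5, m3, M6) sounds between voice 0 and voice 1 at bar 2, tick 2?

P8

voice 0=A3 voice 1=A4 -> P8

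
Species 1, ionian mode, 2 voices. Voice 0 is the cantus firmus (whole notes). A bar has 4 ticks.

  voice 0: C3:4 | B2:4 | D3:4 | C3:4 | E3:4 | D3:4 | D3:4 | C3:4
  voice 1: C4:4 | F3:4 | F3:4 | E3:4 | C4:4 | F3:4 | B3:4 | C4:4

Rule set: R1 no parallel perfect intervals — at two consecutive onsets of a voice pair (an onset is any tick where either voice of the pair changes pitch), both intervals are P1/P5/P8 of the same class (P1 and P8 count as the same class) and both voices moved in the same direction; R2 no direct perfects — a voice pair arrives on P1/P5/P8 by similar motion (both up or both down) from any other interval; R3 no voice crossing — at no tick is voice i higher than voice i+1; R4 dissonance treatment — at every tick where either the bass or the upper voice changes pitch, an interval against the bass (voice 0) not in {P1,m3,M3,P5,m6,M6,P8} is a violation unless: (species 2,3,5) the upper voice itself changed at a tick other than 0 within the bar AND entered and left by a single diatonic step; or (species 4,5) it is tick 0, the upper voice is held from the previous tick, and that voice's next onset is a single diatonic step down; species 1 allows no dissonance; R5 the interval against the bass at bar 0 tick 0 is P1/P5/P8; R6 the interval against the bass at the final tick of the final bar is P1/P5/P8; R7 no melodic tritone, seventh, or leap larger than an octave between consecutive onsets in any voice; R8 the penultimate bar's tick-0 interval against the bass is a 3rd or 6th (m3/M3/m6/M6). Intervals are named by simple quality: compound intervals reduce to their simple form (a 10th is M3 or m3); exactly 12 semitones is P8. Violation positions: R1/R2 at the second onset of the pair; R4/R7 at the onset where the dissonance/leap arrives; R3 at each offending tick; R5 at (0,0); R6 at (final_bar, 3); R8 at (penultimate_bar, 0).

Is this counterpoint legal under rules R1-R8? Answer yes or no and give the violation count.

bar 0: v0=C3 v1=C4 (P8)
bar 1: v0=B2 v1=F3 (TT)
bar 2: v0=D3 v1=F3 (m3)
bar 3: v0=C3 v1=E3 (M3)
bar 4: v0=E3 v1=C4 (m6)
bar 5: v0=D3 v1=F3 (m3)
bar 6: v0=D3 v1=B3 (M6)
bar 7: v0=C3 v1=C4 (P8)
  R4 @ bar1.0: B2/F3 TT untreated
  R7 @ bar6.0: F3->B3 leap 6st

No (2 violations)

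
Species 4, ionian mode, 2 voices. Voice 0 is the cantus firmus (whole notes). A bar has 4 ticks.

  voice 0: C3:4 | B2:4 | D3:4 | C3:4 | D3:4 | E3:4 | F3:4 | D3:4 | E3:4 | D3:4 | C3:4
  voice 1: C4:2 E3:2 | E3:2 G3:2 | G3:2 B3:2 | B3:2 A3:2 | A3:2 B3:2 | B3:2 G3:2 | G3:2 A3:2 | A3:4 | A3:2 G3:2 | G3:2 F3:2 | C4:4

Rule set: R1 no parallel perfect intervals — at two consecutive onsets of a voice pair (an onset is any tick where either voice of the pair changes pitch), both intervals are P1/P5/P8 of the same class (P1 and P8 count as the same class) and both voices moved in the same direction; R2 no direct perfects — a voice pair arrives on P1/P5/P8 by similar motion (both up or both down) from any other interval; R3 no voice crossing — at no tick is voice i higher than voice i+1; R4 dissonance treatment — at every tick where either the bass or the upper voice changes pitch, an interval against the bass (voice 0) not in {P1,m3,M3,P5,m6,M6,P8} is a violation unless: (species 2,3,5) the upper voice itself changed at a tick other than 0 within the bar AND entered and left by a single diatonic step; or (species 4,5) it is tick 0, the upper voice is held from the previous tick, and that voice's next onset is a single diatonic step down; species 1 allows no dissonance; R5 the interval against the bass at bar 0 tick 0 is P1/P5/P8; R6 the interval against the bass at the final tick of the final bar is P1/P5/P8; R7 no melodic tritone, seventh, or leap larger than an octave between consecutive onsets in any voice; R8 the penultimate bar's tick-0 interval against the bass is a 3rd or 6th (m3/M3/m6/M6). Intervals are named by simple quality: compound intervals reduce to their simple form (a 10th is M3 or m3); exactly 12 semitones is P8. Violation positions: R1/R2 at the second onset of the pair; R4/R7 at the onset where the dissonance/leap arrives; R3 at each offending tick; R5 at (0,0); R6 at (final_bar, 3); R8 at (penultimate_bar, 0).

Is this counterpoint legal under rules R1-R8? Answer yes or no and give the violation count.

bar 0: v0=C3 v1=C4 (P8)
bar 1: v0=B2 v1=E3 (P4)
bar 2: v0=D3 v1=G3 (P4)
bar 3: v0=C3 v1=B3 (M7)
bar 4: v0=D3 v1=A3 (P5)
bar 5: v0=E3 v1=B3 (P5)
bar 6: v0=F3 v1=G3 (M2)
bar 7: v0=D3 v1=A3 (P5)
bar 8: v0=E3 v1=A3 (P4)
bar 9: v0=D3 v1=G3 (P4)
bar 10: v0=C3 v1=C4 (P8)
  R4 @ bar1.0: B2/E3 P4 untreated
  R4 @ bar2.0: D3/G3 P4 untreated
  R4 @ bar6.0: F3/G3 M2 untreated
  R8 @ bar9.0: penult P4 not 3rd/6th

No (4 violations)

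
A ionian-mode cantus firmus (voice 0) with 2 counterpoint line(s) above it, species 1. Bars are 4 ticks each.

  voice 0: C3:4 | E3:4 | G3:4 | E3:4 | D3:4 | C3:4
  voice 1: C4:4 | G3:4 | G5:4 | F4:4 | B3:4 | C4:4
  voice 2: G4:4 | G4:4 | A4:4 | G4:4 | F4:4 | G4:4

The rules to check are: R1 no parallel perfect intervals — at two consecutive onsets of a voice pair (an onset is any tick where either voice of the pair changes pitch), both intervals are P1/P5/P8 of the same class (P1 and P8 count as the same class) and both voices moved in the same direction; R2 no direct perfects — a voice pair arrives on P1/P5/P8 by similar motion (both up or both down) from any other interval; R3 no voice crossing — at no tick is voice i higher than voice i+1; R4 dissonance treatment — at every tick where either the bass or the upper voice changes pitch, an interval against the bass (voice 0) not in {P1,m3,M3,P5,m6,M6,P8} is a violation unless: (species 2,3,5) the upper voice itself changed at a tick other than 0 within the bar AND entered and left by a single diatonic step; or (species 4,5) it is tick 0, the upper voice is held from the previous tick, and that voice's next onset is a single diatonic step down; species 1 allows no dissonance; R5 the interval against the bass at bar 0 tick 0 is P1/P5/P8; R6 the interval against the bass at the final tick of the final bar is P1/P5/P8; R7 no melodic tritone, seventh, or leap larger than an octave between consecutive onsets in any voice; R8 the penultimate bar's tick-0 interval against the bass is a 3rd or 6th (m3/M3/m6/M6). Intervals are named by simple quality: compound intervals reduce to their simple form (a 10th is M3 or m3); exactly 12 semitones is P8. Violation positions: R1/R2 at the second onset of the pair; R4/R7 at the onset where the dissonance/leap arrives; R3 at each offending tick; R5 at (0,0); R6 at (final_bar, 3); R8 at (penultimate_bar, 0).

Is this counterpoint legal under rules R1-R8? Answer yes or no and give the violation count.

bar 0: v0=C3 v1=C4 v2=G4 (P5)
bar 1: v0=E3 v1=G3 v2=G4 (m3)
bar 2: v0=G3 v1=G5 v2=A4 (M2)
bar 3: v0=E3 v1=F4 v2=G4 (m3)
bar 4: v0=D3 v1=B3 v2=F4 (m3)
bar 5: v0=C3 v1=C4 v2=G4 (P5)
  R2 @ bar2.0: E3/G3 m3 -> G3/G5 P1 similar
  R3 @ bar2.0: G5 above A4
  R4 @ bar2.0: G3/A4 M2 untreated
  R7 @ bar2.0: G3->G5 leap 24st
  R3 @ bar2.1: G5 above A4
  R3 @ bar2.2: G5 above A4
  R3 @ bar2.3: G5 above A4
  R4 @ bar3.0: E3/F4 m2 untreated
  R7 @ bar3.0: G5->F4 leap 14st
  R7 @ bar4.0: F4->B3 leap 6st
  R2 @ bar5.0: B3/F4 TT -> C4/G4 P5 similar

No (11 violations)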